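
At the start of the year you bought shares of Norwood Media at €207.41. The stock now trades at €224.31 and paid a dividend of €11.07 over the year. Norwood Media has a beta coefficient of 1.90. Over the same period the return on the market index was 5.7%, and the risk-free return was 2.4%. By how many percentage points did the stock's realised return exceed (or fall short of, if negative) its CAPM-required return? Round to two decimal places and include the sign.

Realised HPR = (P1 + D1 − P0) / P0 = (224.31 + 11.07 − 207.41) / 207.41 = 27.97 / 207.41 = 13.4854%
MRP = 5.7% − 2.4% = 3.30%
CAPM required = R_f + β·MRP = 2.4% + 1.90 × 3.3% = 8.6700%
α = realised − required = 13.4854% − 8.6700% = +4.82%

+4.82%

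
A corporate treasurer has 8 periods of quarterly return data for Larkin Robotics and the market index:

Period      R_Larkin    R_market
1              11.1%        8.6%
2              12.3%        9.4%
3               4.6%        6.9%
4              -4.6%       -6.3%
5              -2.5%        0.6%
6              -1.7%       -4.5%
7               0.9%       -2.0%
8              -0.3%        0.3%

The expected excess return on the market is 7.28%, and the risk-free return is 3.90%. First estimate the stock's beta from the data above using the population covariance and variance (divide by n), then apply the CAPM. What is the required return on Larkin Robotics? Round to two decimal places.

10.91%

Mean R_i = (11.1 + 12.3 + 4.6 − 4.6 − 2.5 − 1.7 + 0.9 − 0.3) / 8 = 2.4750%
Mean R_m = (8.6 + 9.4 + 6.9 − 6.3 + 0.6 − 4.5 − 2.0 + 0.3) / 8 = 1.6250%
Σ(R_i − R̄_i)(R_m − R̄_m) = 243.8850  ⇒  Cov = 243.8850 / 8 = 30.4856
Σ(R_m − R̄_m)² = 253.1950  ⇒  Var(R_m) = 253.1950 / 8 = 31.6494
β = Cov / Var(R_m) = 30.4856 / 31.6494 = 0.9632
E(R) = R_f + β × MRP = 3.90% + 0.9632 × 7.28% = 10.91%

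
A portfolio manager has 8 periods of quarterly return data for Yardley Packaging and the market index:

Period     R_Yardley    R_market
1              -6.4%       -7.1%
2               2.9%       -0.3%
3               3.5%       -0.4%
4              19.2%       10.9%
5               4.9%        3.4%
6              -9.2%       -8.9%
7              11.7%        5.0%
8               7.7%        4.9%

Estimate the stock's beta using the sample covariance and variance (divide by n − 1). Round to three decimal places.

1.373

Mean R_i = (-6.4 + 2.9 + 3.5 + 19.2 + 4.9 − 9.2 + 11.7 + 7.7) / 8 = 4.2875%
Mean R_m = (-7.1 − 0.3 − 0.4 + 10.9 + 3.4 − 8.9 + 5.0 + 4.9) / 8 = 0.9375%
Σ(R_i − R̄_i)(R_m − R̄_m) = 415.0638  ⇒  Cov = 415.0638 / 7 = 59.2948
Σ(R_m − R̄_m)² = 302.2188  ⇒  Var(R_m) = 302.2188 / 7 = 43.1741
β = Cov / Var(R_m) = 59.2948 / 43.1741 = 1.3734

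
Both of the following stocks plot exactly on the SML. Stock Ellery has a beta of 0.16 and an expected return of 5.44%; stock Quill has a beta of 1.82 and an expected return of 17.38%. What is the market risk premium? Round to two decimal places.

Both satisfy E(R) = R_f + β·MRP, so the slope of the SML is
MRP = (17.38% − 5.44%) / (1.82 − 0.16) = 11.94% / 1.66 = 7.1928%

7.19%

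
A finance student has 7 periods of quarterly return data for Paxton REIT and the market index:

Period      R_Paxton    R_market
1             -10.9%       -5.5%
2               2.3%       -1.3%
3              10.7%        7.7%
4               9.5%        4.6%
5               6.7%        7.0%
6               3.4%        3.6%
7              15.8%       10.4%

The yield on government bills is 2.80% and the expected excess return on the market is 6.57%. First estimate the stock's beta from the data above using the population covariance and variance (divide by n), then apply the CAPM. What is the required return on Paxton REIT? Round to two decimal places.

Mean R_i = (-10.9 + 2.3 + 10.7 + 9.5 + 6.7 + 3.4 + 15.8) / 7 = 5.3571%
Mean R_m = (-5.5 − 1.3 + 7.7 + 4.6 + 7.0 + 3.6 + 10.4) / 7 = 3.7857%
Σ(R_i − R̄_i)(R_m − R̄_m) = 264.5457  ⇒  Cov = 264.5457 / 7 = 37.7922
Σ(R_m − R̄_m)² = 182.1886  ⇒  Var(R_m) = 182.1886 / 7 = 26.0269
β = Cov / Var(R_m) = 37.7922 / 26.0269 = 1.4520
E(R) = R_f + β × MRP = 2.80% + 1.4520 × 6.57% = 12.34%

12.34%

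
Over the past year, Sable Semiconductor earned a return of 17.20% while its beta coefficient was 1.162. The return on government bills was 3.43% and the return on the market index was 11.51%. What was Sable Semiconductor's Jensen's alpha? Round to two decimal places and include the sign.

+4.38%

Market excess return = 11.51% − 3.43% = 8.08%
CAPM benchmark = R_f + β(R_m − R_f) = 3.43% + 1.162 × 8.08% = 12.81896%
α = actual − benchmark = 17.20% − 12.81896% = +4.38%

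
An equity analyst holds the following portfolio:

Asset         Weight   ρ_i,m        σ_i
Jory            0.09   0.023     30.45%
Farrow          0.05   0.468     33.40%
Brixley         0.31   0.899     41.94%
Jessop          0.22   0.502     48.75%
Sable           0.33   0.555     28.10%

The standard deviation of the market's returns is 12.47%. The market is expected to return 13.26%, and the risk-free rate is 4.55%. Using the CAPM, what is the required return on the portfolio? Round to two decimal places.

β_Jory = 0.023 × 30.45% / 12.47% = 0.0562
β_Farrow = 0.468 × 33.40% / 12.47% = 1.2535
β_Brixley = 0.899 × 41.94% / 12.47% = 3.0236
β_Jessop = 0.502 × 48.75% / 12.47% = 1.9625
β_Sable = 0.555 × 28.10% / 12.47% = 1.2506
β_P = Σ w_i β_i = 0.09×0.0562 + 0.05×1.2535 + 0.31×3.0236 + 0.22×1.9625 + 0.33×1.2506 = 1.8495
MRP = 13.26% − 4.55% = 8.71%
E(R_P) = R_f + β_P × MRP = 4.55% + 1.8495 × 8.71% = 20.66%

20.66%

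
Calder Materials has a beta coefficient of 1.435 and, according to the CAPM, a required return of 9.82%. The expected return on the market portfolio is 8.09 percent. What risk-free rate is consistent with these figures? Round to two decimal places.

E(R) = R_f + β(E(R_m) − R_f) = R_f(1 − β) + β·E(R_m)
9.82% = R_f × (1 − 1.435) + 1.435 × 8.09%
9.82% = R_f × -0.435 + 11.60915%
R_f = (9.82% − 11.60915%) / -0.435 = 4.11%

4.11%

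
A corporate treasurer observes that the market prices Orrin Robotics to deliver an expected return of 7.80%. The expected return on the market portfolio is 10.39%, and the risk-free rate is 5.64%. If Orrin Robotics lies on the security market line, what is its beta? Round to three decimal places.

0.455

MRP = 10.39% − 5.64% = 4.75%
β = (E(R) − R_f) / MRP = (7.80% − 5.64%) / 4.75% = 2.16% / 4.75% = 0.455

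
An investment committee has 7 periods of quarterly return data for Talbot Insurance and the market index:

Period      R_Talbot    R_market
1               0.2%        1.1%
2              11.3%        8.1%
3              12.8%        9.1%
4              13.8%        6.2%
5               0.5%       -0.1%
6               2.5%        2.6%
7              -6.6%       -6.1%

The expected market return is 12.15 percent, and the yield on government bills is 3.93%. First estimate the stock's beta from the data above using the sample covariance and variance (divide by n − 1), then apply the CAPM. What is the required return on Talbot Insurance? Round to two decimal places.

15.44%

Mean R_i = (0.2 + 11.3 + 12.8 + 13.8 + 0.5 + 2.5 − 6.6) / 7 = 4.9286%
Mean R_m = (1.1 + 8.1 + 9.1 + 6.2 − 0.1 + 2.6 − 6.1) / 7 = 2.9857%
Σ(R_i − R̄_i)(R_m − R̄_m) = 237.4929  ⇒  Cov = 237.4929 / 6 = 39.5822
Σ(R_m − R̄_m)² = 169.6486  ⇒  Var(R_m) = 169.6486 / 6 = 28.2748
β = Cov / Var(R_m) = 39.5822 / 28.2748 = 1.3999
MRP = 12.15% − 3.93% = 8.22%
E(R) = R_f + β × MRP = 3.93% + 1.3999 × 8.22% = 15.44%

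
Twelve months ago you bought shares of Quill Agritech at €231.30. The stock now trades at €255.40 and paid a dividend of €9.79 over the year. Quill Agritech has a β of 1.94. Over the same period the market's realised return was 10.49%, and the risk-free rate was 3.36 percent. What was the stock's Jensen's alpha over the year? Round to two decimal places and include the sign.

Realised HPR = (P1 + D1 − P0) / P0 = (255.40 + 9.79 − 231.30) / 231.30 = 33.89 / 231.30 = 14.6520%
MRP = 10.49% − 3.36% = 7.13%
CAPM required = R_f + β·MRP = 3.36% + 1.94 × 7.13% = 17.1922%
α = realised − required = 14.6520% − 17.1922% = -2.54%

-2.54%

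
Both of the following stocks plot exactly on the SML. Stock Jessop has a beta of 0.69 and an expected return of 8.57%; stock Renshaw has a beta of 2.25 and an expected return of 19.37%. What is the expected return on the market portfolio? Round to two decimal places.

Both satisfy E(R) = R_f + β·MRP, so the slope of the SML is
MRP = (19.37% − 8.57%) / (2.25 − 0.69) = 10.80% / 1.56 = 6.9231%
R_f = E(R_Jessop) − β_Jessop·MRP = 8.57% − 0.69 × 6.9231% = 3.7931%
E(R_m) = R_f + MRP = 3.7931% + 6.9231% = 10.72%

10.72%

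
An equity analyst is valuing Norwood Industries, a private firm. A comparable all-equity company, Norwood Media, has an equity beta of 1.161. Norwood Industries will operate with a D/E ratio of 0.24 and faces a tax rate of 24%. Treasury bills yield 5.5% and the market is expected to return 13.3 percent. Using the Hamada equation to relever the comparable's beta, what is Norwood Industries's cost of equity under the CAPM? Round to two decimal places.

16.21%

β_L = β_U × [1 + (1 − t)(D/E)] = 1.161 × [1 + (1 − 0.24) × 0.24]
    = 1.161 × [1 + 0.76 × 0.24] = 1.161 × 1.1824 = 1.3728
MRP = 13.3% − 5.5% = 7.80%
E(R) = R_f + β_L × MRP = 5.5% + 1.3728 × 7.8% = 16.21%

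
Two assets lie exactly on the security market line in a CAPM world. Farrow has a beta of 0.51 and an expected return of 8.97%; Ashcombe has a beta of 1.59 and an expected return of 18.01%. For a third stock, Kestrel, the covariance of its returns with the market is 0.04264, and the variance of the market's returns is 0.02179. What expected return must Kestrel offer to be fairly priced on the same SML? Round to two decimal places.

21.08%

MRP = (18.01% − 8.97%) / (1.59 − 0.51) = 8.3704%
R_f = 8.97% − 0.51 × 8.3704% = 4.7011%
β_Kestrel = Cov / Var(R_m) = 0.04264 / 0.02179 = 1.9569
E(R_Kestrel) = R_f + β × MRP = 4.7011% + 1.9569 × 8.3704% = 21.08%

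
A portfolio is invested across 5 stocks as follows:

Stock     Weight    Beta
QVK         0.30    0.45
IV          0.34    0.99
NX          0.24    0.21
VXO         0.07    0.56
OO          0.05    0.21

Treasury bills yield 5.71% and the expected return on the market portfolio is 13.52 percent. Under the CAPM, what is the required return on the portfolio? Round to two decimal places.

10.17%

β_P = Σ w_i β_i = 0.30×0.45 + 0.34×0.99 + 0.24×0.21 + 0.07×0.56 + 0.05×0.21 = 0.5717
MRP = 13.52% − 5.71% = 7.81%
E(R_P) = R_f + β_P × MRP = 5.71% + 0.5717 × 7.81% = 10.17%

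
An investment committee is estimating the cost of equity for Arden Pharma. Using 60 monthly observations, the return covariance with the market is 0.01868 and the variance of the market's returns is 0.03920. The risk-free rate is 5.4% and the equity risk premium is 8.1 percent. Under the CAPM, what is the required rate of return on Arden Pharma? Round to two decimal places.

9.26%

β = Cov(R_i, R_m) / Var(R_m) = 0.01868 / 0.03920 = 0.4765
E(R) = R_f + β × MRP = 5.4% + 0.4765 × 8.1% = 9.26%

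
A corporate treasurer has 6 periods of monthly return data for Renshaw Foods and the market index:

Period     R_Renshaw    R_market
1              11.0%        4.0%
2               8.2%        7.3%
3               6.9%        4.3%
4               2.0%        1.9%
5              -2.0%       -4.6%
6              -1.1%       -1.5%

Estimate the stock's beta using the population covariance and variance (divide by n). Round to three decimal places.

Mean R_i = (11.0 + 8.2 + 6.9 + 2.0 − 2.0 − 1.1) / 6 = 4.1667%
Mean R_m = (4.0 + 7.3 + 4.3 + 1.9 − 4.6 − 1.5) / 6 = 1.9000%
Σ(R_i − R̄_i)(R_m − R̄_m) = 100.6800  ⇒  Cov = 100.6800 / 6 = 16.7800
Σ(R_m − R̄_m)² = 93.1400  ⇒  Var(R_m) = 93.1400 / 6 = 15.5233
β = Cov / Var(R_m) = 16.7800 / 15.5233 = 1.0810

1.081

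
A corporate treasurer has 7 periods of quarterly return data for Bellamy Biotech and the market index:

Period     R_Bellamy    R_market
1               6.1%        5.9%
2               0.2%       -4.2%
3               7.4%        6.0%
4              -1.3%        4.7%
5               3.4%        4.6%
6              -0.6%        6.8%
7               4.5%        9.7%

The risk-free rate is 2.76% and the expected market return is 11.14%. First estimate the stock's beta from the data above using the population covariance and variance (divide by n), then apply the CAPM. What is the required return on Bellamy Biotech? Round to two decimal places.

5.34%

Mean R_i = (6.1 + 0.2 + 7.4 − 1.3 + 3.4 − 0.6 + 4.5) / 7 = 2.8143%
Mean R_m = (5.9 − 4.2 + 6.0 + 4.7 + 4.6 + 6.8 + 9.7) / 7 = 4.7857%
Σ(R_i − R̄_i)(R_m − R̄_m) = 34.3714  ⇒  Cov = 34.3714 / 7 = 4.9102
Σ(R_m − R̄_m)² = 111.7086  ⇒  Var(R_m) = 111.7086 / 7 = 15.9584
β = Cov / Var(R_m) = 4.9102 / 15.9584 = 0.3077
MRP = 11.14% − 2.76% = 8.38%
E(R) = R_f + β × MRP = 2.76% + 0.3077 × 8.38% = 5.34%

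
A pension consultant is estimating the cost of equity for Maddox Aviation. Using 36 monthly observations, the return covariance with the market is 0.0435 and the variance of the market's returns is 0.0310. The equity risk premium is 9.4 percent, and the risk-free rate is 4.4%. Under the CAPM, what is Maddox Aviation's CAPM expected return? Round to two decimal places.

17.59%

β = Cov(R_i, R_m) / Var(R_m) = 0.0435 / 0.0310 = 1.4032
E(R) = R_f + β × MRP = 4.4% + 1.4032 × 9.4% = 17.59%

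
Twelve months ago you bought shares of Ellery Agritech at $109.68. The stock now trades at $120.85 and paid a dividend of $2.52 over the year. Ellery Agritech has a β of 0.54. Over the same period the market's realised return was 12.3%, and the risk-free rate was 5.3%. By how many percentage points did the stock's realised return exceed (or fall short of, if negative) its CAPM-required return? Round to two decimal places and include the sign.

Realised HPR = (P1 + D1 − P0) / P0 = (120.85 + 2.52 − 109.68) / 109.68 = 13.69 / 109.68 = 12.4818%
MRP = 12.3% − 5.3% = 7.00%
CAPM required = R_f + β·MRP = 5.3% + 0.54 × 7.0% = 9.0800%
α = realised − required = 12.4818% − 9.0800% = +3.40%

+3.40%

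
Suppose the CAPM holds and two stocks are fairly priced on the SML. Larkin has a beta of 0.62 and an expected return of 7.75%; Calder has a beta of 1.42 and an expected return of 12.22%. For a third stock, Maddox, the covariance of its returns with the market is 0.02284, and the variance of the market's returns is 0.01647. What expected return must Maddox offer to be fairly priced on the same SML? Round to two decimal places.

MRP = (12.22% − 7.75%) / (1.42 − 0.62) = 5.5875%
R_f = 7.75% − 0.62 × 5.5875% = 4.2858%
β_Maddox = Cov / Var(R_m) = 0.02284 / 0.01647 = 1.3868
E(R_Maddox) = R_f + β × MRP = 4.2858% + 1.3868 × 5.5875% = 12.03%

12.03%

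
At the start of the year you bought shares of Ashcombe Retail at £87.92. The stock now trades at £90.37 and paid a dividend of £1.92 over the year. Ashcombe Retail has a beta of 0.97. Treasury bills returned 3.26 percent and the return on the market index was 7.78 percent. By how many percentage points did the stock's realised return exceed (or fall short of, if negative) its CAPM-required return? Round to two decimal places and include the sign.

Realised HPR = (P1 + D1 − P0) / P0 = (90.37 + 1.92 − 87.92) / 87.92 = 4.37 / 87.92 = 4.9704%
MRP = 7.78% − 3.26% = 4.52%
CAPM required = R_f + β·MRP = 3.26% + 0.97 × 4.52% = 7.6444%
α = realised − required = 4.9704% − 7.6444% = -2.67%

-2.67%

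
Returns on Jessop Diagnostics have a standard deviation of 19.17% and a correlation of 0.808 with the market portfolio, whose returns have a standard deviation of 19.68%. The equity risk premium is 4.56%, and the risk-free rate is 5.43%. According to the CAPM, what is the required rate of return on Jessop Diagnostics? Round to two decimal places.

9.02%

β = ρ × σ_i / σ_m = 0.808 × 19.17% / 19.68% = 0.7871
E(R) = 5.43% + 0.7871 × 4.56% = 9.02%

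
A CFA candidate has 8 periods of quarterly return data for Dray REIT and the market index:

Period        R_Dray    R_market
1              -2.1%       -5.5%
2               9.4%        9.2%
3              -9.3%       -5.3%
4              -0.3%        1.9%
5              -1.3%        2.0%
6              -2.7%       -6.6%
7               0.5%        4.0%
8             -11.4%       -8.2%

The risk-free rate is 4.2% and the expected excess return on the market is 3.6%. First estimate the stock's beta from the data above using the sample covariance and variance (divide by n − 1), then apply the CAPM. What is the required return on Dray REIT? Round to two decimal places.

Mean R_i = (-2.1 + 9.4 − 9.3 − 0.3 − 1.3 − 2.7 + 0.5 − 11.4) / 8 = -2.1500%
Mean R_m = (-5.5 + 9.2 − 5.3 + 1.9 + 2.0 − 6.6 + 4.0 − 8.2) / 8 = -1.0625%
Σ(R_i − R̄_i)(R_m − R̄_m) = 239.1750  ⇒  Cov = 239.1750 / 7 = 34.1679
Σ(R_m − R̄_m)² = 268.3588  ⇒  Var(R_m) = 268.3588 / 7 = 38.3370
β = Cov / Var(R_m) = 34.1679 / 38.3370 = 0.8913
E(R) = R_f + β × MRP = 4.2% + 0.8913 × 3.6% = 7.41%

7.41%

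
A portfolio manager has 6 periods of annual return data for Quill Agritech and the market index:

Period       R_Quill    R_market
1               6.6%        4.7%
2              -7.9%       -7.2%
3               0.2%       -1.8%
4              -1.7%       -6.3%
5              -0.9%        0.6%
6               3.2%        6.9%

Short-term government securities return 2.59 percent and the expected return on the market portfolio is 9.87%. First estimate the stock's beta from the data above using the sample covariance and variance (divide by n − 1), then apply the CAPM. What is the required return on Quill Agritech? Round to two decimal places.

Mean R_i = (6.6 − 7.9 + 0.2 − 1.7 − 0.9 + 3.2) / 6 = -0.0833%
Mean R_m = (4.7 − 7.2 − 1.8 − 6.3 + 0.6 + 6.9) / 6 = -0.5167%
Σ(R_i − R̄_i)(R_m − R̄_m) = 119.5317  ⇒  Cov = 119.5317 / 5 = 23.9063
Σ(R_m − R̄_m)² = 163.2283  ⇒  Var(R_m) = 163.2283 / 5 = 32.6457
β = Cov / Var(R_m) = 23.9063 / 32.6457 = 0.7323
MRP = 9.87% − 2.59% = 7.28%
E(R) = R_f + β × MRP = 2.59% + 0.7323 × 7.28% = 7.92%

7.92%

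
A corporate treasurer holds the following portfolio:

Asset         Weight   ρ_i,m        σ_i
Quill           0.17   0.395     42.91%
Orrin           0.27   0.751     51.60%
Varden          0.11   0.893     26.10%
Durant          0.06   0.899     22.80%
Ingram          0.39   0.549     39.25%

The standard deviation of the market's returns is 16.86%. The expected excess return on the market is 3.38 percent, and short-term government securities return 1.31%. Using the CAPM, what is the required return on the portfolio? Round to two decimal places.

6.43%

β_Quill = 0.395 × 42.91% / 16.86% = 1.0053
β_Orrin = 0.751 × 51.60% / 16.86% = 2.2984
β_Varden = 0.893 × 26.10% / 16.86% = 1.3824
β_Durant = 0.899 × 22.80% / 16.86% = 1.2157
β_Ingram = 0.549 × 39.25% / 16.86% = 1.2781
β_P = Σ w_i β_i = 0.17×1.0053 + 0.27×2.2984 + 0.11×1.3824 + 0.06×1.2157 + 0.39×1.2781 = 1.5149
E(R_P) = R_f + β_P × MRP = 1.31% + 1.5149 × 3.38% = 6.43%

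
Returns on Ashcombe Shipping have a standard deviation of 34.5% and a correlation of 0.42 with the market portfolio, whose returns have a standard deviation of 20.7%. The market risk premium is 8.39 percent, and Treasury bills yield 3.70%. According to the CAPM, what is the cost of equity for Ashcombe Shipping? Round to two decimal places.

9.57%

β = ρ × σ_i / σ_m = 0.42 × 34.5% / 20.7% = 0.7000
E(R) = 3.70% + 0.7000 × 8.39% = 9.57%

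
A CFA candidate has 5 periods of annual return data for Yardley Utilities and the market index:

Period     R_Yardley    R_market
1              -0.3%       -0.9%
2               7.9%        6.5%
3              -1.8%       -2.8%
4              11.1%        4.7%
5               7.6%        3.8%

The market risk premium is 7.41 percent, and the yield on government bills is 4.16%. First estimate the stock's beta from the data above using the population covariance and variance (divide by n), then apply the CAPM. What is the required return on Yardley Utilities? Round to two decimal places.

14.02%

Mean R_i = (-0.3 + 7.9 − 1.8 + 11.1 + 7.6) / 5 = 4.9000%
Mean R_m = (-0.9 + 6.5 − 2.8 + 4.7 + 3.8) / 5 = 2.2600%
Σ(R_i − R̄_i)(R_m − R̄_m) = 82.3400  ⇒  Cov = 82.3400 / 5 = 16.4680
Σ(R_m − R̄_m)² = 61.8920  ⇒  Var(R_m) = 61.8920 / 5 = 12.3784
β = Cov / Var(R_m) = 16.4680 / 12.3784 = 1.3304
E(R) = R_f + β × MRP = 4.16% + 1.3304 × 7.41% = 14.02%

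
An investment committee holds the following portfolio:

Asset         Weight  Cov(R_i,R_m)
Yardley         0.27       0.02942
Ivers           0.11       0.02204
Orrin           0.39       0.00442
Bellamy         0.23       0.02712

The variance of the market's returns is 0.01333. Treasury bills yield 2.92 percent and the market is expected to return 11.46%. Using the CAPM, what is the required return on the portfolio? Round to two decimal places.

14.66%

β_Yardley = 0.02942 / 0.01333 = 2.2071
β_Ivers = 0.02204 / 0.01333 = 1.6534
β_Orrin = 0.00442 / 0.01333 = 0.3316
β_Bellamy = 0.02712 / 0.01333 = 2.0345
β_P = Σ w_i β_i = 0.27×2.2071 + 0.11×1.6534 + 0.39×0.3316 + 0.23×2.0345 = 1.3751
MRP = 11.46% − 2.92% = 8.54%
E(R_P) = R_f + β_P × MRP = 2.92% + 1.3751 × 8.54% = 14.66%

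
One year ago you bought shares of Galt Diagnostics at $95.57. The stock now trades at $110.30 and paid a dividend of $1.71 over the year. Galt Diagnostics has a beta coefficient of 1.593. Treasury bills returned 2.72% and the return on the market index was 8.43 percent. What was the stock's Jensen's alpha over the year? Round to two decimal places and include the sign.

Realised HPR = (P1 + D1 − P0) / P0 = (110.30 + 1.71 − 95.57) / 95.57 = 16.44 / 95.57 = 17.2021%
MRP = 8.43% − 2.72% = 5.71%
CAPM required = R_f + β·MRP = 2.72% + 1.593 × 5.71% = 11.81603%
α = realised − required = 17.2021% − 11.81603% = +5.39%

+5.39%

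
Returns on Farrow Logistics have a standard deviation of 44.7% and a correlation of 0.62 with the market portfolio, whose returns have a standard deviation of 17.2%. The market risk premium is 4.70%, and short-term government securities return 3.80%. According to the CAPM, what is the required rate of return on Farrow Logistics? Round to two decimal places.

11.37%

β = ρ × σ_i / σ_m = 0.62 × 44.7% / 17.2% = 1.6113
E(R) = 3.80% + 1.6113 × 4.70% = 11.37%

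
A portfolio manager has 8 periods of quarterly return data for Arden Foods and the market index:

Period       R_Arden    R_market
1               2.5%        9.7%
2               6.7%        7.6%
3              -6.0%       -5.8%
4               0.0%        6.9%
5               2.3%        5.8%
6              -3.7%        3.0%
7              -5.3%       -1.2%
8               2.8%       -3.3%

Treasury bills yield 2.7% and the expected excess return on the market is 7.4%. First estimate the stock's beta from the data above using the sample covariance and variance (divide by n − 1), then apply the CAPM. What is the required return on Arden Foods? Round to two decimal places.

6.38%

Mean R_i = (2.5 + 6.7 − 6.0 + 0.0 + 2.3 − 3.7 − 5.3 + 2.8) / 8 = -0.0875%
Mean R_m = (9.7 + 7.6 − 5.8 + 6.9 + 5.8 + 3.0 − 1.2 − 3.3) / 8 = 2.8375%
Σ(R_i − R̄_i)(R_m − R̄_m) = 111.3163  ⇒  Cov = 111.3163 / 7 = 15.9023
Σ(R_m − R̄_m)² = 223.6588  ⇒  Var(R_m) = 223.6588 / 7 = 31.9513
β = Cov / Var(R_m) = 15.9023 / 31.9513 = 0.4977
E(R) = R_f + β × MRP = 2.7% + 0.4977 × 7.4% = 6.38%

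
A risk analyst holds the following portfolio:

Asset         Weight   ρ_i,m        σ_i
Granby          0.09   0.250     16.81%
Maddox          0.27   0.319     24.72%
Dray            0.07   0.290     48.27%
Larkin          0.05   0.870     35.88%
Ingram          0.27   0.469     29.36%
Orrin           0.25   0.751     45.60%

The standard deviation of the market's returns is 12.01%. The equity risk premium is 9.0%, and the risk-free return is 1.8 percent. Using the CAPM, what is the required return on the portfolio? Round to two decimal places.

14.78%

β_Granby = 0.250 × 16.81% / 12.01% = 0.3499
β_Maddox = 0.319 × 24.72% / 12.01% = 0.6566
β_Dray = 0.290 × 48.27% / 12.01% = 1.1656
β_Larkin = 0.870 × 35.88% / 12.01% = 2.5991
β_Ingram = 0.469 × 29.36% / 12.01% = 1.1465
β_Orrin = 0.751 × 45.60% / 12.01% = 2.8514
β_P = Σ w_i β_i = 0.09×0.3499 + 0.27×0.6566 + 0.07×1.1656 + 0.05×2.5991 + 0.27×1.1465 + 0.25×2.8514 = 1.4427
E(R_P) = R_f + β_P × MRP = 1.8% + 1.4427 × 9.0% = 14.78%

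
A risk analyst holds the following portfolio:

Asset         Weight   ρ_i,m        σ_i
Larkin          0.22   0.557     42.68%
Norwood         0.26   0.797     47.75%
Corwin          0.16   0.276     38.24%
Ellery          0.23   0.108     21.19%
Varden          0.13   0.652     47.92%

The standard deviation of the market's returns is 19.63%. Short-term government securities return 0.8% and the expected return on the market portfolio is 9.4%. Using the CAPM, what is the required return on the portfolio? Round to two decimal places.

10.18%

β_Larkin = 0.557 × 42.68% / 19.63% = 1.2110
β_Norwood = 0.797 × 47.75% / 19.63% = 1.9387
β_Corwin = 0.276 × 38.24% / 19.63% = 0.5377
β_Ellery = 0.108 × 21.19% / 19.63% = 0.1166
β_Varden = 0.652 × 47.92% / 19.63% = 1.5916
β_P = Σ w_i β_i = 0.22×1.2110 + 0.26×1.9387 + 0.16×0.5377 + 0.23×0.1166 + 0.13×1.5916 = 1.0902
MRP = 9.4% − 0.8% = 8.60%
E(R_P) = R_f + β_P × MRP = 0.8% + 1.0902 × 8.6% = 10.18%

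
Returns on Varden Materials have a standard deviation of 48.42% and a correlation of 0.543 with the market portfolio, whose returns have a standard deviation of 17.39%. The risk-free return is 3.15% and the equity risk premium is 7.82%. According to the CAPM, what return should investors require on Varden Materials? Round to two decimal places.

β = ρ × σ_i / σ_m = 0.543 × 48.42% / 17.39% = 1.5119
E(R) = 3.15% + 1.5119 × 7.82% = 14.97%

14.97%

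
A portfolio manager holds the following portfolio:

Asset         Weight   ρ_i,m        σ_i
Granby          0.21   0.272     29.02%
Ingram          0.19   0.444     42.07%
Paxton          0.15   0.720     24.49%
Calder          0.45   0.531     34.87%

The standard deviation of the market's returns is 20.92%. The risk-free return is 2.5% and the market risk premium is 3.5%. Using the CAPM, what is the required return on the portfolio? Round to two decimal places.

5.21%

β_Granby = 0.272 × 29.02% / 20.92% = 0.3773
β_Ingram = 0.444 × 42.07% / 20.92% = 0.8929
β_Paxton = 0.720 × 24.49% / 20.92% = 0.8429
β_Calder = 0.531 × 34.87% / 20.92% = 0.8851
β_P = Σ w_i β_i = 0.21×0.3773 + 0.19×0.8929 + 0.15×0.8429 + 0.45×0.8851 = 0.7736
E(R_P) = R_f + β_P × MRP = 2.5% + 0.7736 × 3.5% = 5.21%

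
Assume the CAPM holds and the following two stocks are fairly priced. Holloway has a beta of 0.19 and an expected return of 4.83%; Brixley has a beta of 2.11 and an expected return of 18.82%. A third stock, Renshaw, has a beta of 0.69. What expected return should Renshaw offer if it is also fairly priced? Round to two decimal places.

8.47%

MRP (SML slope) = (18.82% − 4.83%) / (2.11 − 0.19) = 13.99% / 1.92 = 7.2865%
R_f (intercept) = 4.83% − 0.19 × 7.2865% = 3.4456%
E(R_Renshaw) = R_f + β × MRP = 3.4456% + 0.69 × 7.2865% = 8.47%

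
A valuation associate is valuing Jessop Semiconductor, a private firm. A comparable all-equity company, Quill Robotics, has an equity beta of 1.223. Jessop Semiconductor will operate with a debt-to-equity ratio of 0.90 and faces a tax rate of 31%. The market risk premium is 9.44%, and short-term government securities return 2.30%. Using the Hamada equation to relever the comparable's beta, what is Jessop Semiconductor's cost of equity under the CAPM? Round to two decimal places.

21.01%

β_L = β_U × [1 + (1 − t)(D/E)] = 1.223 × [1 + (1 − 0.31) × 0.90]
    = 1.223 × [1 + 0.69 × 0.90] = 1.223 × 1.6210 = 1.9825
E(R) = R_f + β_L × MRP = 2.30% + 1.9825 × 9.44% = 21.01%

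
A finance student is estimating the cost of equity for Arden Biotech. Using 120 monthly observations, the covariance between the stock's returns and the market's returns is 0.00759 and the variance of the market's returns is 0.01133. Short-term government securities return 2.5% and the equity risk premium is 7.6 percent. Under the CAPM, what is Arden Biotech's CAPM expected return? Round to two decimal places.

β = Cov(R_i, R_m) / Var(R_m) = 0.00759 / 0.01133 = 0.6699
E(R) = R_f + β × MRP = 2.5% + 0.6699 × 7.6% = 7.59%

7.59%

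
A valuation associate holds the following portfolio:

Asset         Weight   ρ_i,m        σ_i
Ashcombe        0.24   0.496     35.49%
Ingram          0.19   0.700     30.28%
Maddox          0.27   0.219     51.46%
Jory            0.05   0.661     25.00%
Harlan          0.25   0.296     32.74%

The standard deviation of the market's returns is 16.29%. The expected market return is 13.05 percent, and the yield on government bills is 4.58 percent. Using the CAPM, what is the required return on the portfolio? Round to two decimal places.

12.14%

β_Ashcombe = 0.496 × 35.49% / 16.29% = 1.0806
β_Ingram = 0.700 × 30.28% / 16.29% = 1.3012
β_Maddox = 0.219 × 51.46% / 16.29% = 0.6918
β_Jory = 0.661 × 25.00% / 16.29% = 1.0144
β_Harlan = 0.296 × 32.74% / 16.29% = 0.5949
β_P = Σ w_i β_i = 0.24×1.0806 + 0.19×1.3012 + 0.27×0.6918 + 0.05×1.0144 + 0.25×0.5949 = 0.8928
MRP = 13.05% − 4.58% = 8.47%
E(R_P) = R_f + β_P × MRP = 4.58% + 0.8928 × 8.47% = 12.14%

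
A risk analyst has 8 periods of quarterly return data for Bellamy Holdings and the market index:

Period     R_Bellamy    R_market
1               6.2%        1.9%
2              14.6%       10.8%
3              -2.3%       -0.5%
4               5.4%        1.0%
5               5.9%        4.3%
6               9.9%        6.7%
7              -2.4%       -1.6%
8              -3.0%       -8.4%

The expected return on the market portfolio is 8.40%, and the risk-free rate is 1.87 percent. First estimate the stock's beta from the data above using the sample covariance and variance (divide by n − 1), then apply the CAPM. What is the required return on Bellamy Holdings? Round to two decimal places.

8.49%

Mean R_i = (6.2 + 14.6 − 2.3 + 5.4 + 5.9 + 9.9 − 2.4 − 3.0) / 8 = 4.2875%
Mean R_m = (1.9 + 10.8 − 0.5 + 1.0 + 4.3 + 6.7 − 1.6 − 8.4) / 8 = 1.7750%
Σ(R_i − R̄_i)(R_m − R̄_m) = 235.8675  ⇒  Cov = 235.8675 / 7 = 33.6954
Σ(R_m − R̄_m)² = 232.7950  ⇒  Var(R_m) = 232.7950 / 7 = 33.2564
β = Cov / Var(R_m) = 33.6954 / 33.2564 = 1.0132
MRP = 8.40% − 1.87% = 6.53%
E(R) = R_f + β × MRP = 1.87% + 1.0132 × 6.53% = 8.49%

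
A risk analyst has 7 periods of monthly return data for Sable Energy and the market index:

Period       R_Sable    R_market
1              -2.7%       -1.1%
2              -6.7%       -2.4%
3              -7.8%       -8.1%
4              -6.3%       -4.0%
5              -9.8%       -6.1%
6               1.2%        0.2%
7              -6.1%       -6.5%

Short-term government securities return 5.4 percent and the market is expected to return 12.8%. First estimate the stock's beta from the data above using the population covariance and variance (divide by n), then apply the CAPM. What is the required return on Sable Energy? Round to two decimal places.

Mean R_i = (-2.7 − 6.7 − 7.8 − 6.3 − 9.8 + 1.2 − 6.1) / 7 = -5.4571%
Mean R_m = (-1.1 − 2.4 − 8.1 − 4.0 − 6.1 + 0.2 − 6.5) / 7 = -4.0000%
Σ(R_i − R̄_i)(R_m − R̄_m) = 54.3000  ⇒  Cov = 54.3000 / 7 = 7.7571
Σ(R_m − R̄_m)² = 56.0800  ⇒  Var(R_m) = 56.0800 / 7 = 8.0114
β = Cov / Var(R_m) = 7.7571 / 8.0114 = 0.9683
MRP = 12.8% − 5.4% = 7.40%
E(R) = R_f + β × MRP = 5.4% + 0.9683 × 7.4% = 12.57%

12.57%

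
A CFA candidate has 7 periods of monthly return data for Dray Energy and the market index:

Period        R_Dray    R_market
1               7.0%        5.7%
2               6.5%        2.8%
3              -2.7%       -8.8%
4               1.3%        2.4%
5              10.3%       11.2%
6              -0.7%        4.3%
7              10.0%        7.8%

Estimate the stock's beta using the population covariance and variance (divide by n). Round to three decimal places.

Mean R_i = (7.0 + 6.5 − 2.7 + 1.3 + 10.3 − 0.7 + 10.0) / 7 = 4.5286%
Mean R_m = (5.7 + 2.8 − 8.8 + 2.4 + 11.2 + 4.3 + 7.8) / 7 = 3.6286%
Σ(R_i − R̄_i)(R_m − R̄_m) = 160.3043  ⇒  Cov = 160.3043 / 7 = 22.9006
Σ(R_m − R̄_m)² = 236.1343  ⇒  Var(R_m) = 236.1343 / 7 = 33.7335
β = Cov / Var(R_m) = 22.9006 / 33.7335 = 0.6789

0.679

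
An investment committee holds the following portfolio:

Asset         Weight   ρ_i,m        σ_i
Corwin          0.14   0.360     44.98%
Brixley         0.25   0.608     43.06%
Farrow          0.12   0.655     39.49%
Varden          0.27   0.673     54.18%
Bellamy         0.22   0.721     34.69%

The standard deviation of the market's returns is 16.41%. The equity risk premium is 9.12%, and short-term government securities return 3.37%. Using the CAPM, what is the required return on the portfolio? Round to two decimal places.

β_Corwin = 0.360 × 44.98% / 16.41% = 0.9868
β_Brixley = 0.608 × 43.06% / 16.41% = 1.5954
β_Farrow = 0.655 × 39.49% / 16.41% = 1.5762
β_Varden = 0.673 × 54.18% / 16.41% = 2.2220
β_Bellamy = 0.721 × 34.69% / 16.41% = 1.5242
β_P = Σ w_i β_i = 0.14×0.9868 + 0.25×1.5954 + 0.12×1.5762 + 0.27×2.2220 + 0.22×1.5242 = 1.6614
E(R_P) = R_f + β_P × MRP = 3.37% + 1.6614 × 9.12% = 18.52%

18.52%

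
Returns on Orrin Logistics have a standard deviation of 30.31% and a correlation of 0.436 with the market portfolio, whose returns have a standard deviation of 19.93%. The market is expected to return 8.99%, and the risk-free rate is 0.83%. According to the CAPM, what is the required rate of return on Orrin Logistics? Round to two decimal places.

β = ρ × σ_i / σ_m = 0.436 × 30.31% / 19.93% = 0.6631
MRP = 8.99% − 0.83% = 8.16%
E(R) = 0.83% + 0.6631 × 8.16% = 6.24%

6.24%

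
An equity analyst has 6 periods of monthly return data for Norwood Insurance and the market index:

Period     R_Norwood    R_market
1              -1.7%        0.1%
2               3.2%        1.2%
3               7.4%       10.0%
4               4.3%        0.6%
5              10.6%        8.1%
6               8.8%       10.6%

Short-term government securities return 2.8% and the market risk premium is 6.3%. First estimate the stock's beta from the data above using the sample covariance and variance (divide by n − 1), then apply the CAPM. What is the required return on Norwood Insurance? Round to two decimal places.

Mean R_i = (-1.7 + 3.2 + 7.4 + 4.3 + 10.6 + 8.8) / 6 = 5.4333%
Mean R_m = (0.1 + 1.2 + 10.0 + 0.6 + 8.1 + 10.6) / 6 = 5.1000%
Σ(R_i − R̄_i)(R_m − R̄_m) = 93.1300  ⇒  Cov = 93.1300 / 5 = 18.6260
Σ(R_m − R̄_m)² = 123.7200  ⇒  Var(R_m) = 123.7200 / 5 = 24.7440
β = Cov / Var(R_m) = 18.6260 / 24.7440 = 0.7527
E(R) = R_f + β × MRP = 2.8% + 0.7527 × 6.3% = 7.54%

7.54%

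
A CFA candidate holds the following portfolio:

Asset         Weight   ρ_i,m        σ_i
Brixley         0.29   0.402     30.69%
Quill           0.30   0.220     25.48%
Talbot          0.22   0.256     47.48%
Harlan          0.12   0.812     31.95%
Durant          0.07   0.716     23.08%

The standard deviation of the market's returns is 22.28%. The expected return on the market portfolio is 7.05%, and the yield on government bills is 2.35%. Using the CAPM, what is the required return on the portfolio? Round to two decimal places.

β_Brixley = 0.402 × 30.69% / 22.28% = 0.5537
β_Quill = 0.220 × 25.48% / 22.28% = 0.2516
β_Talbot = 0.256 × 47.48% / 22.28% = 0.5456
β_Harlan = 0.812 × 31.95% / 22.28% = 1.1644
β_Durant = 0.716 × 23.08% / 22.28% = 0.7417
β_P = Σ w_i β_i = 0.29×0.5537 + 0.30×0.2516 + 0.22×0.5456 + 0.12×1.1644 + 0.07×0.7417 = 0.5477
MRP = 7.05% − 2.35% = 4.70%
E(R_P) = R_f + β_P × MRP = 2.35% + 0.5477 × 4.70% = 4.92%

4.92%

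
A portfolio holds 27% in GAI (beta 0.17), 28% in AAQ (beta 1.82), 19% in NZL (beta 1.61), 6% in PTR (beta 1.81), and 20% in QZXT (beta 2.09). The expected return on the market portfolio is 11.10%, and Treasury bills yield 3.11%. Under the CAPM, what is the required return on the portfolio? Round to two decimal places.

β_P = Σ w_i β_i = 0.27×0.17 + 0.28×1.82 + 0.19×1.61 + 0.06×1.81 + 0.20×2.09 = 1.3880
MRP = 11.10% − 3.11% = 7.99%
E(R_P) = R_f + β_P × MRP = 3.11% + 1.3880 × 7.99% = 14.20%

14.20%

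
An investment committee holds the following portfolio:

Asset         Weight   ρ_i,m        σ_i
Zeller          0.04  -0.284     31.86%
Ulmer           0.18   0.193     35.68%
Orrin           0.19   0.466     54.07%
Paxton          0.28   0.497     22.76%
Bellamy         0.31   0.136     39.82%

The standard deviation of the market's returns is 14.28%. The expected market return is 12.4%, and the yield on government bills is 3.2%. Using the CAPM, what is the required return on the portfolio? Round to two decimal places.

9.97%

β_Zeller = -0.284 × 31.86% / 14.28% = -0.6336
β_Ulmer = 0.193 × 35.68% / 14.28% = 0.4822
β_Orrin = 0.466 × 54.07% / 14.28% = 1.7645
β_Paxton = 0.497 × 22.76% / 14.28% = 0.7921
β_Bellamy = 0.136 × 39.82% / 14.28% = 0.3792
β_P = Σ w_i β_i = 0.04×-0.6336 + 0.18×0.4822 + 0.19×1.7645 + 0.28×0.7921 + 0.31×0.3792 = 0.7360
MRP = 12.4% − 3.2% = 9.20%
E(R_P) = R_f + β_P × MRP = 3.2% + 0.7360 × 9.2% = 9.97%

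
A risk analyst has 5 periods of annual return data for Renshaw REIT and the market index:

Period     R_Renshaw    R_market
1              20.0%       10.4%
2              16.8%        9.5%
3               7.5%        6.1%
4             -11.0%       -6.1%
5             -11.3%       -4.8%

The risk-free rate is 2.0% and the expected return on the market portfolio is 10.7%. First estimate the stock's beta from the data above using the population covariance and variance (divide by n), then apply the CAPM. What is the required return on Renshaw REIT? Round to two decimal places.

18.28%

Mean R_i = (20.0 + 16.8 + 7.5 − 11.0 − 11.3) / 5 = 4.4000%
Mean R_m = (10.4 + 9.5 + 6.1 − 6.1 − 4.8) / 5 = 3.0200%
Σ(R_i − R̄_i)(R_m − R̄_m) = 468.2500  ⇒  Cov = 468.2500 / 5 = 93.6500
Σ(R_m − R̄_m)² = 250.2680  ⇒  Var(R_m) = 250.2680 / 5 = 50.0536
β = Cov / Var(R_m) = 93.6500 / 50.0536 = 1.8710
MRP = 10.7% − 2.0% = 8.70%
E(R) = R_f + β × MRP = 2.0% + 1.8710 × 8.7% = 18.28%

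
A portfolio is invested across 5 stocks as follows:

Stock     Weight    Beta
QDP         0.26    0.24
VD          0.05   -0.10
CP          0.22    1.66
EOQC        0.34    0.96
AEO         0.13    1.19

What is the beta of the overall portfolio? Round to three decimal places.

0.904

β_P = Σ w_i β_i = 0.26×0.24 + 0.05×-0.10 + 0.22×1.66 + 0.34×0.96 + 0.13×1.19 = 0.9037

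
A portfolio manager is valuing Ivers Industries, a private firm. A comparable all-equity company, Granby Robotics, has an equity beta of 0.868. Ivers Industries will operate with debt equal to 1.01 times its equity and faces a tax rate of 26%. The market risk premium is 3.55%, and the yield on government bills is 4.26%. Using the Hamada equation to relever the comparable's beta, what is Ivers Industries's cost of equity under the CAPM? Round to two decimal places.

9.64%

β_L = β_U × [1 + (1 − t)(D/E)] = 0.868 × [1 + (1 − 0.26) × 1.01]
    = 0.868 × [1 + 0.74 × 1.01] = 0.868 × 1.7474 = 1.5167
E(R) = R_f + β_L × MRP = 4.26% + 1.5167 × 3.55% = 9.64%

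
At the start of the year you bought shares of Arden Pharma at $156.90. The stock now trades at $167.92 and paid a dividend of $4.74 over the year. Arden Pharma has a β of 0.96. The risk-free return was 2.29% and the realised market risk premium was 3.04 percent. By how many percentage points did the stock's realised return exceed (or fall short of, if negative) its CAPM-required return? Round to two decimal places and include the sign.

Realised HPR = (P1 + D1 − P0) / P0 = (167.92 + 4.74 − 156.90) / 156.90 = 15.76 / 156.90 = 10.0446%
CAPM required = R_f + β·MRP = 2.29% + 0.96 × 3.04% = 5.2084%
α = realised − required = 10.0446% − 5.2084% = +4.84%

+4.84%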